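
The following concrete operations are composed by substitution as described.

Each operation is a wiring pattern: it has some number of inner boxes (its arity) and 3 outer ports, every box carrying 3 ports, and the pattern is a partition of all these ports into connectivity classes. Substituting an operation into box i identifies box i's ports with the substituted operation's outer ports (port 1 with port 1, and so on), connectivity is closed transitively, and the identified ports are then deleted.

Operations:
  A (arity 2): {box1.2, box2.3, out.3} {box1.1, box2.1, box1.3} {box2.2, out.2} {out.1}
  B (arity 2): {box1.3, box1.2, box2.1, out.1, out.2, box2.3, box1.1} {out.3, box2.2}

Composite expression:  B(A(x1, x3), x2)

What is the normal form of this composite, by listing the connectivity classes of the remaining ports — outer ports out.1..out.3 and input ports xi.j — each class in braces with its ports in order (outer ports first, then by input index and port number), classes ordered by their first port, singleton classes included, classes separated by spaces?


{out.1, out.2, x1.2, x2.1, x2.3, x3.2, x3.3} {out.3, x2.2} {x1.1, x1.3, x3.1}

Treat the ports identified at B as solder joints: merge, then drop.
after A, the pattern on (x1, x3) reads {out.1} {out.2, x3.2} {out.3, x1.2, x3.3} {x1.1, x1.3, x3.1} (out.j = its outer ports)
after B, the pattern on (x1, x3, x2) reads {out.1, out.2, x1.2, x2.1, x2.3, x3.2, x3.3} {out.3, x2.2} {x1.1, x1.3, x3.1} (out.j = its outer ports)


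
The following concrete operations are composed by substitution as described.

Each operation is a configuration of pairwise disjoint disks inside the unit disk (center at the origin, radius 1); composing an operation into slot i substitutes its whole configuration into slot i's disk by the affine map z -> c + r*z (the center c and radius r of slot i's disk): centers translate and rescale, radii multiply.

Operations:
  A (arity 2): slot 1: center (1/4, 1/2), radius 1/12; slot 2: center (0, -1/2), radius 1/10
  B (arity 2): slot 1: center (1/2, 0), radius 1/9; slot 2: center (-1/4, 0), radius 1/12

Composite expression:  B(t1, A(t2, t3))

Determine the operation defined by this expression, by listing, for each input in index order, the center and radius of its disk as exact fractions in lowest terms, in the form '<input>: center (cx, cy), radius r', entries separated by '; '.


t1: center (1/2, 0), radius 1/9; t2: center (-11/48, 1/24), radius 1/144; t3: center (-1/4, -1/24), radius 1/120


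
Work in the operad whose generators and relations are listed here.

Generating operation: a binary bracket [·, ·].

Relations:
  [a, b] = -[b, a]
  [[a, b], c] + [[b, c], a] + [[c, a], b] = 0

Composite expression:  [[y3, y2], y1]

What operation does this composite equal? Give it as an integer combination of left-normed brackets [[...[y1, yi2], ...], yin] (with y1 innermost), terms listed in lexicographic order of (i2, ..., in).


[[y1, y2], y3] - [[y1, y3], y2]

Antisymmetry and Jacobi reduce to y1-anchored left-normed brackets.
Composite bracket: [[y3, y2], y1]
The bracket unfolds into 4 signed words via [a, b] = ab - ba (2^2 = 4).
Keep just the words that open with y1:
  the word y1y2y3 carries sign +1 and contributes +[[y1, y2], y3]
  the word y1y3y2 carries sign -1 and contributes -[[y1, y3], y2]


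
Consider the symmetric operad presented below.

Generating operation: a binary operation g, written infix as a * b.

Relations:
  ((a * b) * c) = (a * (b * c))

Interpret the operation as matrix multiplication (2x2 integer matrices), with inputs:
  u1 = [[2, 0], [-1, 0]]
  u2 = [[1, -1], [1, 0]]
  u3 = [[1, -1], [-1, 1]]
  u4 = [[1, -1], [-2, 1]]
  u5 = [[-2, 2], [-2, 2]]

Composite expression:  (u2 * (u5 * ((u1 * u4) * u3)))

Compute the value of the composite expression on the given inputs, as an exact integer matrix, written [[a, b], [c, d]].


(u1 * u4) = [[2, -2], [-1, 1]]
((u1 * u4) * u3) = [[4, -4], [-2, 2]]
(u5 * ((u1 * u4) * u3)) = [[-12, 12], [-12, 12]]
(u2 * (u5 * ((u1 * u4) * u3))) = [[0, 0], [-12, 12]]

[[0, 0], [-12, 12]]


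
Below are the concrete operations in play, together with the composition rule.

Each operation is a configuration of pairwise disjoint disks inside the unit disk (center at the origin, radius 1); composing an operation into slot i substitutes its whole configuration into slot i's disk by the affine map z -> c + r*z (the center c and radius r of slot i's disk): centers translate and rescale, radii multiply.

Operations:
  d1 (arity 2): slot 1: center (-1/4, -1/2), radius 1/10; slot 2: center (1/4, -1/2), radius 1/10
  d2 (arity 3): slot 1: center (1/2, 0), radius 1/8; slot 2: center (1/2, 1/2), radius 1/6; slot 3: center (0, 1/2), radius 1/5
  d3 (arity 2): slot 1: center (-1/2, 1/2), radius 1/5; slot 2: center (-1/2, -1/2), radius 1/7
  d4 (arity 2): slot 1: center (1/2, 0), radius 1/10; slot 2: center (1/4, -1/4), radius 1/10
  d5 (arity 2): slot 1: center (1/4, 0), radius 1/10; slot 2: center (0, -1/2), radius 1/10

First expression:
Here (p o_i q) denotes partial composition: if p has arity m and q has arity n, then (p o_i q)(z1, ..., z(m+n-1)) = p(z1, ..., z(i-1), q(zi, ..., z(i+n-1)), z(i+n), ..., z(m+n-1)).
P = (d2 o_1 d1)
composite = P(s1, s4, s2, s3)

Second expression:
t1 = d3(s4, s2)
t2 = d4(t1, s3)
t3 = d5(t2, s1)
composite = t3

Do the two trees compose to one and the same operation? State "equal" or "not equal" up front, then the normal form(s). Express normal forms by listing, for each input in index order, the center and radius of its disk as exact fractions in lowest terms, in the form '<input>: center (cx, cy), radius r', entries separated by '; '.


not equal; first: s1: center (15/32, -1/16), radius 1/80; s2: center (1/2, 1/2), radius 1/6; s3: center (0, 1/2), radius 1/5; s4: center (17/32, -1/16), radius 1/80; second: s1: center (0, -1/2), radius 1/10; s2: center (59/200, -1/200), radius 1/700; s3: center (11/40, -1/40), radius 1/100; s4: center (59/200, 1/200), radius 1/500

Normal form of the first expression: s1: center (15/32, -1/16), radius 1/80; s2: center (1/2, 1/2), radius 1/6; s3: center (0, 1/2), radius 1/5; s4: center (17/32, -1/16), radius 1/80
Normal form of the second expression: s1: center (0, -1/2), radius 1/10; s2: center (59/200, -1/200), radius 1/700; s3: center (11/40, -1/40), radius 1/100; s4: center (59/200, 1/200), radius 1/500
They disagree, so not equal.


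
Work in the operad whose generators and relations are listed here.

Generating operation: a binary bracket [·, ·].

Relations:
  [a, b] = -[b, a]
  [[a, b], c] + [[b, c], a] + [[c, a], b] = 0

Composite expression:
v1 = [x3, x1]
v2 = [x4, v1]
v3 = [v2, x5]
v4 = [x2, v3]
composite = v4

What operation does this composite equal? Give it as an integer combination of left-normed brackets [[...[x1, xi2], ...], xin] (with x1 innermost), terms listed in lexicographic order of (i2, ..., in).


-[[[[x1, x3], x4], x5], x2]

Expand each bracket as ab - ba; the x1-initial words give the coefficients.
Composite bracket: [x2, [[x4, [x3, x1]], x5]]
Expanding via [a, b] = ab - ba: 16 signed words (2^4 = 16).
Coefficients come from the x1-initial words:
  x1x3x4x5x2 (sign -1) contributes -[[[[x1, x3], x4], x5], x2]


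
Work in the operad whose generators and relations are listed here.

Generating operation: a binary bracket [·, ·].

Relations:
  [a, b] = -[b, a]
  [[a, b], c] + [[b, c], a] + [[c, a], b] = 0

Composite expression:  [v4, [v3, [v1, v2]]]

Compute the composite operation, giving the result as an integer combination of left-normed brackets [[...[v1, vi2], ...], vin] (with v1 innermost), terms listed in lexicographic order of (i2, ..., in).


[[[v1, v2], v3], v4]

Skip Jacobi rewriting: expand, keep v1-initial words, read off terms.
Composite bracket: [v4, [v3, [v1, v2]]]
Expanding via [a, b] = ab - ba: 8 signed words (2^3 = 8).
The v1-initial words carry the normal form:
  v1v2v3v4 appears with sign +1, giving the term +[[[v1, v2], v3], v4]


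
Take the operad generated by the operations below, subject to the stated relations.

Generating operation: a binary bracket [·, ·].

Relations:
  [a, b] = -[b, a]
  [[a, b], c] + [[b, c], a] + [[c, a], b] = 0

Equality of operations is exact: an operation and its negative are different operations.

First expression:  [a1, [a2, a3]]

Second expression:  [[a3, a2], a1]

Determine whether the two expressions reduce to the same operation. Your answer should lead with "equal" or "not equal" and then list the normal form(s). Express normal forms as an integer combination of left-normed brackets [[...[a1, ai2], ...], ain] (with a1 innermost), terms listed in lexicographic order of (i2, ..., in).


equal: each reduces to [[a1, a2], a3] - [[a1, a3], a2]

Normal form of the first expression: [[a1, a2], a3] - [[a1, a3], a2]
Normal form of the second expression: [[a1, a2], a3] - [[a1, a3], a2]
One common form — equal.


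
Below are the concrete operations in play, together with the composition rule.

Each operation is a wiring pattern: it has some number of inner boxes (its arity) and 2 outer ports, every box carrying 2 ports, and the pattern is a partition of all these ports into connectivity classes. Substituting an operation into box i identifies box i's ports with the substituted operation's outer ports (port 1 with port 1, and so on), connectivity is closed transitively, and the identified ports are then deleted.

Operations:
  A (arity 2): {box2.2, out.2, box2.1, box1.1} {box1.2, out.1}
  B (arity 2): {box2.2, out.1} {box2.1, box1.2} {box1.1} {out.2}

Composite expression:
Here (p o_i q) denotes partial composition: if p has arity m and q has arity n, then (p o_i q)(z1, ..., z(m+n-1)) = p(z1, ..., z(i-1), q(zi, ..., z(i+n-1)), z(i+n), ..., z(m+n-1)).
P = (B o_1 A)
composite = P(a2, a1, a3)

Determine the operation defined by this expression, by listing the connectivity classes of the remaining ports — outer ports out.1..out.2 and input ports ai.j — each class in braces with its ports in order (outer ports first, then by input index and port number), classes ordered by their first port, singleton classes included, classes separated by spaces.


{out.1, a3.2} {out.2} {a1.1, a1.2, a2.1, a3.1} {a2.2}

Reachability decides: close wires over B-identified ports.
composing A on (a2, a1), with out.j its own outer ports: {out.1, a2.2} {out.2, a1.1, a1.2, a2.1}
composing B on (a2, a1, a3), with out.j its own outer ports: {out.1, a3.2} {out.2} {a1.1, a1.2, a2.1, a3.1} {a2.2}


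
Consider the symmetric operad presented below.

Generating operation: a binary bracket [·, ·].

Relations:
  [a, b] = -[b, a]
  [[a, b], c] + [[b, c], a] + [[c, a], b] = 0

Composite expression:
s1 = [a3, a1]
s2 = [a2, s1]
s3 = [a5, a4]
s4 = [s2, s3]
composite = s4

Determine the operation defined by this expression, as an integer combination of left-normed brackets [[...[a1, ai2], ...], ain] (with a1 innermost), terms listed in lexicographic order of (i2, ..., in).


-[[[[a1, a3], a2], a4], a5] + [[[[a1, a3], a2], a5], a4]

Expand each bracket as ab - ba; the a1-initial words give the coefficients.
Composite bracket: [[a2, [a3, a1]], [a5, a4]]
Each bracket splits as ab - ba, giving 16 signed words (2^4 = 16).
Collect the words opening with a1:
  a1a3a2a4a5 (sign -1) contributes -[[[[a1, a3], a2], a4], a5]
  a1a3a2a5a4 (sign +1) contributes +[[[[a1, a3], a2], a5], a4]


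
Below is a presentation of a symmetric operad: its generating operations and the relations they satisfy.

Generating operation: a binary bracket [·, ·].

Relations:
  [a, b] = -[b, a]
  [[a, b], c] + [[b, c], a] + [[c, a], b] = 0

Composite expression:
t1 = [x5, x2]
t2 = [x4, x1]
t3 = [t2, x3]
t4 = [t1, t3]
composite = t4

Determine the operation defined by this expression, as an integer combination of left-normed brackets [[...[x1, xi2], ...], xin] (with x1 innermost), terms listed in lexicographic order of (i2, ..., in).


Left-normed coefficients sit on the x1-initial expansion words.
Composite bracket: [[x5, x2], [[x4, x1], x3]]
Full expansion: 16 signed words from ab - ba (2^4 = 16).
Collect the words opening with x1:
  the word x1x4x3x2x5 carries sign -1 and contributes -[[[[x1, x4], x3], x2], x5]
  the word x1x4x3x5x2 carries sign +1 and contributes +[[[[x1, x4], x3], x5], x2]

-[[[[x1, x4], x3], x2], x5] + [[[[x1, x4], x3], x5], x2]


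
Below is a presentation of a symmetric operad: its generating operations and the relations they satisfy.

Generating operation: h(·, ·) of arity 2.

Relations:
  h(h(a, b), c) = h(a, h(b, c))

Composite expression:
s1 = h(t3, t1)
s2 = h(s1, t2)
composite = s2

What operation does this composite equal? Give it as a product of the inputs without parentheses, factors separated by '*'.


t3 * t1 * t2

Key point: h is associative — brackets drop, the t-order remains.
h(t3, t1) linearizes to t3 * t1
h(h(t3, t1), t2) linearizes to t3 * t1 * t2


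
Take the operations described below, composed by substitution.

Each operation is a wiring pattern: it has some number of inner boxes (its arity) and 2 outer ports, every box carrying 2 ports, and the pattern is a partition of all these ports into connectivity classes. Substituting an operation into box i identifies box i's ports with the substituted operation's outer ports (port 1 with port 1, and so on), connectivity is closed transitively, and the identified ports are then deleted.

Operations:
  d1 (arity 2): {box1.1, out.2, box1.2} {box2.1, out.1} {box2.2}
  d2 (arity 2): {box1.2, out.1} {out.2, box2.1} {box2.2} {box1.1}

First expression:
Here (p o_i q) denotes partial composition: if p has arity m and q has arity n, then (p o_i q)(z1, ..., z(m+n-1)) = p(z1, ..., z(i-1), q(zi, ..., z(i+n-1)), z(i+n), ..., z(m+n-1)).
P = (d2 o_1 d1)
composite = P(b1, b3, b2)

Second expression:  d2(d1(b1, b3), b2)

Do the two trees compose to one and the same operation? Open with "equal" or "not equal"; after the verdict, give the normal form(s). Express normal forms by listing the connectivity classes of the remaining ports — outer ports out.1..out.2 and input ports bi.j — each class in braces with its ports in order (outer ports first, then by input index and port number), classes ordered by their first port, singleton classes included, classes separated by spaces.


Reducing the first expression gives {out.1, b1.1, b1.2} {out.2, b2.1} {b2.2} {b3.1} {b3.2}
Reducing the second expression gives {out.1, b1.1, b1.2} {out.2, b2.1} {b2.2} {b3.1} {b3.2}
Both agree, so they are equal.

equal: each reduces to {out.1, b1.1, b1.2} {out.2, b2.1} {b2.2} {b3.1} {b3.2}


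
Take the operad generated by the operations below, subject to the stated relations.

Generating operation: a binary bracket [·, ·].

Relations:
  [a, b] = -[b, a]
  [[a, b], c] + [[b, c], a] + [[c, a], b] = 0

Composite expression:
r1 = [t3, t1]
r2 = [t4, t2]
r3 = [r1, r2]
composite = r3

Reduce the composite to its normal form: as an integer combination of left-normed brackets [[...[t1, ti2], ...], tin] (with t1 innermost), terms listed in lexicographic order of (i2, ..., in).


[[[t1, t3], t2], t4] - [[[t1, t3], t4], t2]

Expand each bracket as ab - ba; the t1-initial words give the coefficients.
Composite bracket: [[t3, t1], [t4, t2]]
Applying ab - ba throughout gives 8 signed words (2^3 = 8).
Collect the words opening with t1:
  t1t3t2t4 appears with sign +1, giving the term +[[[t1, t3], t2], t4]
  t1t3t4t2 appears with sign -1, giving the term -[[[t1, t3], t4], t2]


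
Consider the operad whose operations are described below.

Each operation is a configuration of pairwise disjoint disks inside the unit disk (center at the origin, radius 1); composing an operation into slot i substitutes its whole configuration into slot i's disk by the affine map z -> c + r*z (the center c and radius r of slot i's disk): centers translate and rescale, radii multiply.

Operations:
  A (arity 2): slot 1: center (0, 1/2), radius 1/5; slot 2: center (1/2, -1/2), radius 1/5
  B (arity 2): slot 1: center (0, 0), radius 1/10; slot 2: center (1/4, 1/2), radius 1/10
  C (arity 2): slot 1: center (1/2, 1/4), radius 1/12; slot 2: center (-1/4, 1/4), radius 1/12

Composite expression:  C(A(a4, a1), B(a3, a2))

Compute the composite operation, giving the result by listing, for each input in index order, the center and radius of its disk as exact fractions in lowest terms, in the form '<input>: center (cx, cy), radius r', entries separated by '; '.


Below C, radii multiply path by path; the a-disk centers shift.
a4: after 2 affine steps, its disk has center (1/2, 7/24), radius 1/60
a1: after 2 affine steps, its disk has center (13/24, 5/24), radius 1/60
a3: after 2 affine steps, its disk has center (-1/4, 1/4), radius 1/120
a2: after 2 affine steps, its disk has center (-11/48, 7/24), radius 1/120

a1: center (13/24, 5/24), radius 1/60; a2: center (-11/48, 7/24), radius 1/120; a3: center (-1/4, 1/4), radius 1/120; a4: center (1/2, 7/24), radius 1/60


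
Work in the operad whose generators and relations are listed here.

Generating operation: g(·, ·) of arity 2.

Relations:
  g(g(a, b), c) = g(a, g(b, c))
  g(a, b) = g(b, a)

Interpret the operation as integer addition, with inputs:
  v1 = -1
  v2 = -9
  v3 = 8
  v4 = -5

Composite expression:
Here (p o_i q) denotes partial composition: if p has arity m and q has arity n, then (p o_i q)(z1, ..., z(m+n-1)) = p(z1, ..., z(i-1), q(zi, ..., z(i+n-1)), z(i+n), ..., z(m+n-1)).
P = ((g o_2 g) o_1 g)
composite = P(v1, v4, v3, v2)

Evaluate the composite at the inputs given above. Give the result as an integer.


-7

g(v1, v4) = -6
g(v3, v2) = -1
g(g(v1, v4), g(v3, v2)) = -7


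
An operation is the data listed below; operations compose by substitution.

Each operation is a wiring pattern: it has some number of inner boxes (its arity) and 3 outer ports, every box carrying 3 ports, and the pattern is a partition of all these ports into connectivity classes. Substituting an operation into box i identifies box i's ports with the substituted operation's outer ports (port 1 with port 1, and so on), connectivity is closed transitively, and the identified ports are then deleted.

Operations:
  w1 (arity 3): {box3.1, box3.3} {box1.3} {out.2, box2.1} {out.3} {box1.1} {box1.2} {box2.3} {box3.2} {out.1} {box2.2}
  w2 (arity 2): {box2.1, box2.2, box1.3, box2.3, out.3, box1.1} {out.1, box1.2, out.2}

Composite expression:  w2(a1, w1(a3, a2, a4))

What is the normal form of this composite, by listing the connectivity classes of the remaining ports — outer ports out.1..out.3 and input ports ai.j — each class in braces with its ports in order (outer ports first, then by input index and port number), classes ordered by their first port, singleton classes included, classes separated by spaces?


{out.1, out.2, a1.2} {out.3, a1.1, a1.3, a2.1} {a2.2} {a2.3} {a3.1} {a3.2} {a3.3} {a4.1, a4.3} {a4.2}


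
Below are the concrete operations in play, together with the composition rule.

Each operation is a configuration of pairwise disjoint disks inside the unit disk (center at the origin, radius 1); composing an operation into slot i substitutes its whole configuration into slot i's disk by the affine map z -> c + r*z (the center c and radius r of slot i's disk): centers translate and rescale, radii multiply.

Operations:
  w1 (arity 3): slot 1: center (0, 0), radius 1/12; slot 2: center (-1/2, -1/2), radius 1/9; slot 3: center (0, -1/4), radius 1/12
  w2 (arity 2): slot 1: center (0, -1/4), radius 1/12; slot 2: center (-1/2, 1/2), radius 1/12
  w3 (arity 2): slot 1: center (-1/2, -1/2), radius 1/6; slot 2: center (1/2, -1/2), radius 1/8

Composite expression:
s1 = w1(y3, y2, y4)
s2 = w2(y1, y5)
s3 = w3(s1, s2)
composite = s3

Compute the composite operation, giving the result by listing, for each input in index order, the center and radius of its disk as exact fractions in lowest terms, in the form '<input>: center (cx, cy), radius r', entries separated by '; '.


y1: center (1/2, -17/32), radius 1/96; y2: center (-7/12, -7/12), radius 1/54; y3: center (-1/2, -1/2), radius 1/72; y4: center (-1/2, -13/24), radius 1/72; y5: center (7/16, -7/16), radius 1/96

Follow each y-input down from w3: c' goes to c + r*c', radius to r*r'.
tracing y3 down its 2-map path: center (-1/2, -1/2), radius 1/72
tracing y2 down its 2-map path: center (-7/12, -7/12), radius 1/54
tracing y4 down its 2-map path: center (-1/2, -13/24), radius 1/72
tracing y1 down its 2-map path: center (1/2, -17/32), radius 1/96
tracing y5 down its 2-map path: center (7/16, -7/16), radius 1/96


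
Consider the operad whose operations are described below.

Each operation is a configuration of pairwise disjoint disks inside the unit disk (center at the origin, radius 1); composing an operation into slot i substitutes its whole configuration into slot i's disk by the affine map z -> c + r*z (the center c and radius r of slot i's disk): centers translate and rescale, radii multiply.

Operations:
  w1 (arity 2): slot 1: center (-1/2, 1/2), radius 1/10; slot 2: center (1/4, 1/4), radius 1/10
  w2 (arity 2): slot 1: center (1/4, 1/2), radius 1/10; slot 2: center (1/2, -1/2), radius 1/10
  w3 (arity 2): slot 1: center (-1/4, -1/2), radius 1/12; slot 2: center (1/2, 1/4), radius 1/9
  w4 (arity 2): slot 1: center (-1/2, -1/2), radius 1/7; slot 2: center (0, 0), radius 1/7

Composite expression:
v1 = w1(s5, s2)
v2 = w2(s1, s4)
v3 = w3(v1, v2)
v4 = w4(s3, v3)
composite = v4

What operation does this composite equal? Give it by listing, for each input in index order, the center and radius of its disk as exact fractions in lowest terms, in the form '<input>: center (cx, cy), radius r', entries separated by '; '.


Below w4, radii multiply path by path; the s-disk centers shift.
input s3: composing its 1 substitution step yields center (-1/2, -1/2), radius 1/7
input s5: composing its 3 substitution steps yields center (-1/24, -11/168), radius 1/840
input s2: composing its 3 substitution steps yields center (-11/336, -23/336), radius 1/840
input s1: composing its 3 substitution steps yields center (19/252, 11/252), radius 1/630
input s4: composing its 3 substitution steps yields center (5/63, 1/36), radius 1/630

s1: center (19/252, 11/252), radius 1/630; s2: center (-11/336, -23/336), radius 1/840; s3: center (-1/2, -1/2), radius 1/7; s4: center (5/63, 1/36), radius 1/630; s5: center (-1/24, -11/168), radius 1/840


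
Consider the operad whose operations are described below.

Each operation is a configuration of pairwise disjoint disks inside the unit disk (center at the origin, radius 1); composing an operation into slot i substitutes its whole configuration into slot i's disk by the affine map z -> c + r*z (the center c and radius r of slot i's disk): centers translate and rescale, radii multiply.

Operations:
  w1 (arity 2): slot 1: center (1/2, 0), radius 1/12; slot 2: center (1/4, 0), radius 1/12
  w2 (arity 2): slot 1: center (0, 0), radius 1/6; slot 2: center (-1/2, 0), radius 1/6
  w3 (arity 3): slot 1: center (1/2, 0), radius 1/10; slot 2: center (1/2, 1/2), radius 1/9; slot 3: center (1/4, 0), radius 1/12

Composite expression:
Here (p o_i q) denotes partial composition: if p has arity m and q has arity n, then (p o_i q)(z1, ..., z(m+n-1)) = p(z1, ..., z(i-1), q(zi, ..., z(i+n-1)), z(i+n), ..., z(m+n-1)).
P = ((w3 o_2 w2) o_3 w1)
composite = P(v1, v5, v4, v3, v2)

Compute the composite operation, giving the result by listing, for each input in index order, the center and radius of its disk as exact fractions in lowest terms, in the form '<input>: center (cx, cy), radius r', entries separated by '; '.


Only the slot chain above each v matters under w3; compose those maps.
input v1: composing its 1 substitution step yields center (1/2, 0), radius 1/10
input v5: composing its 2 substitution steps yields center (1/2, 1/2), radius 1/54
input v4: composing its 3 substitution steps yields center (49/108, 1/2), radius 1/648
input v3: composing its 3 substitution steps yields center (97/216, 1/2), radius 1/648
input v2: composing its 1 substitution step yields center (1/4, 0), radius 1/12

v1: center (1/2, 0), radius 1/10; v2: center (1/4, 0), radius 1/12; v3: center (97/216, 1/2), radius 1/648; v4: center (49/108, 1/2), radius 1/648; v5: center (1/2, 1/2), radius 1/54


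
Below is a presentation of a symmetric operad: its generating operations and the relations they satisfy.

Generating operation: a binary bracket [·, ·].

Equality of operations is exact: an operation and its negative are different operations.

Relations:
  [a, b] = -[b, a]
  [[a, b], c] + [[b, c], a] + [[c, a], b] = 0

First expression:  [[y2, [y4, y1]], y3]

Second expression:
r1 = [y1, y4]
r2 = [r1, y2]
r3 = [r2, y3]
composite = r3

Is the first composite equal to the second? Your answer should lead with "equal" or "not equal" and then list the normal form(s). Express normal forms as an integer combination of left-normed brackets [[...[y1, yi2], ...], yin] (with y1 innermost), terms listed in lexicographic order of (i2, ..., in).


equal; both compose to [[[y1, y4], y2], y3]

Reducing the first expression gives [[[y1, y4], y2], y3]
Reducing the second expression gives [[[y1, y4], y2], y3]
Identical normal forms: equal.


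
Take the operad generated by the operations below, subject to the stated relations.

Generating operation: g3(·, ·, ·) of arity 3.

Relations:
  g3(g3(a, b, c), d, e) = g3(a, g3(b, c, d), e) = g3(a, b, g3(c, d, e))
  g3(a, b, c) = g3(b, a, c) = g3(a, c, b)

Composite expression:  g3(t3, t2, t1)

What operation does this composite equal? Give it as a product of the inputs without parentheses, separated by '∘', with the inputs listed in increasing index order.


t1 ∘ t2 ∘ t3

With g3 associative and commutative, the t-input set is all that matters.
g3(t3, t2, t1) spells out as t3 ∘ t2 ∘ t1
the factors in increasing index order: t1 ∘ t2 ∘ t3


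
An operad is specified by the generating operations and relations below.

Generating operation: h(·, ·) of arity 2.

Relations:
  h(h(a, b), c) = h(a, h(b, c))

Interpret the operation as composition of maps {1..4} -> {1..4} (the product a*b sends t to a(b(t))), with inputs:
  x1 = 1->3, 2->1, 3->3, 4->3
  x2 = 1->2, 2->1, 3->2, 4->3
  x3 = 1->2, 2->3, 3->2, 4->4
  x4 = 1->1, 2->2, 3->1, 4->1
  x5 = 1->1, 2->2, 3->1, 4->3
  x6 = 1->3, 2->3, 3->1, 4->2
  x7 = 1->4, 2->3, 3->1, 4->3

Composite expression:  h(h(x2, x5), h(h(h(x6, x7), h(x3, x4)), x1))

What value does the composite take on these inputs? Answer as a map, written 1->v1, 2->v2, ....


1->2, 2->2, 3->2, 4->2


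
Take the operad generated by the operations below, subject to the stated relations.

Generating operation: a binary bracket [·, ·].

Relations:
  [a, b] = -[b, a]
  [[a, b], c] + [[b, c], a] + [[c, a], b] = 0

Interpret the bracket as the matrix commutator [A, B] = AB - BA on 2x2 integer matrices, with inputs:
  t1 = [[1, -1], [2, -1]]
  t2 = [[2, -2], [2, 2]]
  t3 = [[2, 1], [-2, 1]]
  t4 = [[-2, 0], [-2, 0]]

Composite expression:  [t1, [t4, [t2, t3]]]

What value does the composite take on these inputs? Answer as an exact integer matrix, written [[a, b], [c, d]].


[t2, t3] = [[2, 2], [2, -2]]
[t4, [t2, t3]] = [[4, -4], [-4, -4]]
[t1, [t4, [t2, t3]]] = [[12, 0], [24, -12]]

[[12, 0], [24, -12]]


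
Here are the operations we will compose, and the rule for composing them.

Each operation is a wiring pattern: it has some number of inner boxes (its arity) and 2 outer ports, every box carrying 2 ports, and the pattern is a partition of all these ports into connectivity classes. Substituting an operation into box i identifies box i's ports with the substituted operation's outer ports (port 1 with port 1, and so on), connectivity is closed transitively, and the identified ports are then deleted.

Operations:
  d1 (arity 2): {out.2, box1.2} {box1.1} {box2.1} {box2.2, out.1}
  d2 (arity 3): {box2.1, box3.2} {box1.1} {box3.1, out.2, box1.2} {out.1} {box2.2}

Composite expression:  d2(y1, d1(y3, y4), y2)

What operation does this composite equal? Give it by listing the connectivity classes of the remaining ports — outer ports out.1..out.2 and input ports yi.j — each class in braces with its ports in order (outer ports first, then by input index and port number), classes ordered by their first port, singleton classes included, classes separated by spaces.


{out.1} {out.2, y1.2, y2.1} {y1.1} {y2.2, y4.2} {y3.1} {y3.2} {y4.1}

After gluing at d2, chains via deleted ports link the y-ports.
the subtree at d1 composes to {out.1, y4.2} {out.2, y3.2} {y3.1} {y4.1} on (y3, y4); out.j = own outer ports
the subtree at d2 composes to {out.1} {out.2, y1.2, y2.1} {y1.1} {y2.2, y4.2} {y3.1} {y3.2} {y4.1} on (y1, y3, y4, y2); out.j = own outer ports


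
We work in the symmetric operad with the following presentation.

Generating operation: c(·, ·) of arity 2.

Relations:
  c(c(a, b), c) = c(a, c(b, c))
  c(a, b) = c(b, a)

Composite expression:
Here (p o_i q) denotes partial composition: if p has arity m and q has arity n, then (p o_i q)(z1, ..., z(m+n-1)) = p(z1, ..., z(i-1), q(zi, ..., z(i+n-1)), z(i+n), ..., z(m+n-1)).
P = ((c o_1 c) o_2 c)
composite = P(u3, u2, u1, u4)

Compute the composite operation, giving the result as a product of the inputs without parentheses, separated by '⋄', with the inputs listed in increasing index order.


u1 ⋄ u2 ⋄ u3 ⋄ u4

With c associative and commutative, the u-input set is all that matters.
c(u2, u1) flattens to u2 ⋄ u1
c(u3, c(u2, u1)) flattens to u3 ⋄ u2 ⋄ u1
c(c(u3, c(u2, u1)), u4) flattens to u3 ⋄ u2 ⋄ u1 ⋄ u4
sorting the factors by input index: u1 ⋄ u2 ⋄ u3 ⋄ u4


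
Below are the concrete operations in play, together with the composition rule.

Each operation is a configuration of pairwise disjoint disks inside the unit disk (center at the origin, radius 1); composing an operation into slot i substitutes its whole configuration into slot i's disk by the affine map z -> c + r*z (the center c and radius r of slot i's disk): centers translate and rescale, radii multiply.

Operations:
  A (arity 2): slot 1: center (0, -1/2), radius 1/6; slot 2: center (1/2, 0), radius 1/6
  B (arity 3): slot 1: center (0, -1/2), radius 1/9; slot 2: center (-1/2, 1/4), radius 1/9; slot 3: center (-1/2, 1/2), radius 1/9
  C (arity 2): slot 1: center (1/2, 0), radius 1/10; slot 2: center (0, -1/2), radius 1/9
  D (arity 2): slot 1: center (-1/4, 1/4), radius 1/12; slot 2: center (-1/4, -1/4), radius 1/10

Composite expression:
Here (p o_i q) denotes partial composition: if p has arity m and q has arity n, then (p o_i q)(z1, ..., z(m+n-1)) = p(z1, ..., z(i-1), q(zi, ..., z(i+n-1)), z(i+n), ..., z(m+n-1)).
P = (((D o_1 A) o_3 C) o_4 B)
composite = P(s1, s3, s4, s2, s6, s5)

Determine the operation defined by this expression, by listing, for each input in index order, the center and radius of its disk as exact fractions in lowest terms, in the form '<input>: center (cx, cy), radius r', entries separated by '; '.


Only the slot chain above each s matters under D; compose those maps.
for s1, the 2-step affine chain lands on center (-1/4, 5/24), radius 1/72
for s3, the 2-step affine chain lands on center (-5/24, 1/4), radius 1/72
for s4, the 2-step affine chain lands on center (-1/5, -1/4), radius 1/100
for s2, the 3-step affine chain lands on center (-1/4, -11/36), radius 1/810
for s6, the 3-step affine chain lands on center (-23/90, -107/360), radius 1/810
for s5, the 3-step affine chain lands on center (-23/90, -53/180), radius 1/810

s1: center (-1/4, 5/24), radius 1/72; s2: center (-1/4, -11/36), radius 1/810; s3: center (-5/24, 1/4), radius 1/72; s4: center (-1/5, -1/4), radius 1/100; s5: center (-23/90, -53/180), radius 1/810; s6: center (-23/90, -107/360), radius 1/810


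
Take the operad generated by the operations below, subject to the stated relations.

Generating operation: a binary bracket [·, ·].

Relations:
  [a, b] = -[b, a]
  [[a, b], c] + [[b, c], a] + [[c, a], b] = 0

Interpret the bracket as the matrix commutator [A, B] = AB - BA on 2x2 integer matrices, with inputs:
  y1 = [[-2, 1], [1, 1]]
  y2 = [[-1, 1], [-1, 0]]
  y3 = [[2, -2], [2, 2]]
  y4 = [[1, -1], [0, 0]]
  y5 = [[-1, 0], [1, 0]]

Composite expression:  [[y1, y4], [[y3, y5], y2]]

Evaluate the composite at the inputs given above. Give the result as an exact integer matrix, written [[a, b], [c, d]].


[[2, -28], [12, -2]]

[y1, y4] = [[1, 2], [1, -1]]
[y3, y5] = [[-2, -2], [-2, 2]]
[[y3, y5], y2] = [[4, -6], [-2, -4]]
[[y1, y4], [[y3, y5], y2]] = [[2, -28], [12, -2]]


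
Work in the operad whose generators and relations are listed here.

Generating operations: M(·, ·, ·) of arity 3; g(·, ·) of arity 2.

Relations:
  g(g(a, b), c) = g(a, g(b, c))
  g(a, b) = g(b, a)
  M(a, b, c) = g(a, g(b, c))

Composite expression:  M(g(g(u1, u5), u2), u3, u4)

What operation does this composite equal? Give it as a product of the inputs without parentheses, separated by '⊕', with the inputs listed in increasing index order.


u1 ⊕ u2 ⊕ u3 ⊕ u4 ⊕ u5

Key point: M commutes, so take the u-inputs in any fixed order.
g(u1, u5) flattens to u1 ⊕ u5
g(g(u1, u5), u2) flattens to u1 ⊕ u5 ⊕ u2
M(g(g(u1, u5), u2), u3, u4) flattens to u1 ⊕ u5 ⊕ u2 ⊕ u3 ⊕ u4
sorting the factors by input index: u1 ⊕ u2 ⊕ u3 ⊕ u4 ⊕ u5


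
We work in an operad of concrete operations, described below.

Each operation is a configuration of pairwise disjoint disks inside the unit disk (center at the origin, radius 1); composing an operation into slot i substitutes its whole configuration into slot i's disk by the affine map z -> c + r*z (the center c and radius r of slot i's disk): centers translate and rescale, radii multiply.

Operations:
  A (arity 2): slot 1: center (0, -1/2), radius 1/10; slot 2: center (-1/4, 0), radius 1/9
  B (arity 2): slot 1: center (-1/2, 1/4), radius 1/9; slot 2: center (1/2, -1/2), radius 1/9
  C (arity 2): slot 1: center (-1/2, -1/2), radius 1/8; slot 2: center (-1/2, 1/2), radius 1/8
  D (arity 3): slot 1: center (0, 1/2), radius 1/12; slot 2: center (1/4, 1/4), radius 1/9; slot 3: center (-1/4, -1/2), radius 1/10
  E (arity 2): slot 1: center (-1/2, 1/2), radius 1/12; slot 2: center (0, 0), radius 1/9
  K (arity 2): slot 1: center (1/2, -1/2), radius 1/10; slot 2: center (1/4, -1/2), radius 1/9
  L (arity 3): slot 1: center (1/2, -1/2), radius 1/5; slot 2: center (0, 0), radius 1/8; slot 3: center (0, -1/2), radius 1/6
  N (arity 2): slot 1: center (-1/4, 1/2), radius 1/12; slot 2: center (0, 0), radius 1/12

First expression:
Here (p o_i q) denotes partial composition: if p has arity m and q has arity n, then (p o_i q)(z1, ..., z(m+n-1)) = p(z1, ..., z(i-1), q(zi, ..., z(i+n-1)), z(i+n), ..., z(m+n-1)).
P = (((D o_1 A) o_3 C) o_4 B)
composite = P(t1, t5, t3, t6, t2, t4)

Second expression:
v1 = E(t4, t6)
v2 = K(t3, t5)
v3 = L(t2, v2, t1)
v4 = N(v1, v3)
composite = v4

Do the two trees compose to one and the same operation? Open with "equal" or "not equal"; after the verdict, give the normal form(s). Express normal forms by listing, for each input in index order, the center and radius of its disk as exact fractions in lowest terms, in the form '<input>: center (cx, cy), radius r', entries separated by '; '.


not equal; first: t1: center (0, 11/24), radius 1/120; t2: center (29/144, 43/144), radius 1/648; t3: center (7/36, 7/36), radius 1/72; t4: center (-1/4, -1/2), radius 1/10; t5: center (-1/48, 1/2), radius 1/108; t6: center (3/16, 89/288), radius 1/648; second: t1: center (0, -1/24), radius 1/72; t2: center (1/24, -1/24), radius 1/60; t3: center (1/192, -1/192), radius 1/960; t4: center (-7/24, 13/24), radius 1/144; t5: center (1/384, -1/192), radius 1/864; t6: center (-1/4, 1/2), radius 1/108

The first composite normalizes to t1: center (0, 11/24), radius 1/120; t2: center (29/144, 43/144), radius 1/648; t3: center (7/36, 7/36), radius 1/72; t4: center (-1/4, -1/2), radius 1/10; t5: center (-1/48, 1/2), radius 1/108; t6: center (3/16, 89/288), radius 1/648
The second composite normalizes to t1: center (0, -1/24), radius 1/72; t2: center (1/24, -1/24), radius 1/60; t3: center (1/192, -1/192), radius 1/960; t4: center (-7/24, 13/24), radius 1/144; t5: center (1/384, -1/192), radius 1/864; t6: center (-1/4, 1/2), radius 1/108
Different reductions; not equal.


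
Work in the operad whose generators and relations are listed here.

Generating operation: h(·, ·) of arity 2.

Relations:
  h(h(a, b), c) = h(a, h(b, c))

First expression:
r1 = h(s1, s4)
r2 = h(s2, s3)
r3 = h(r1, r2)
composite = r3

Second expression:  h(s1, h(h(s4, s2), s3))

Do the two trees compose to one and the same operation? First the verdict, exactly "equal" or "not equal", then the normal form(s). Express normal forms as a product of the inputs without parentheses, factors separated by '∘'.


equal; both compose to s1 ∘ s4 ∘ s2 ∘ s3

Reducing the first expression gives s1 ∘ s4 ∘ s2 ∘ s3
Reducing the second expression gives s1 ∘ s4 ∘ s2 ∘ s3
Both agree, so they are equal.


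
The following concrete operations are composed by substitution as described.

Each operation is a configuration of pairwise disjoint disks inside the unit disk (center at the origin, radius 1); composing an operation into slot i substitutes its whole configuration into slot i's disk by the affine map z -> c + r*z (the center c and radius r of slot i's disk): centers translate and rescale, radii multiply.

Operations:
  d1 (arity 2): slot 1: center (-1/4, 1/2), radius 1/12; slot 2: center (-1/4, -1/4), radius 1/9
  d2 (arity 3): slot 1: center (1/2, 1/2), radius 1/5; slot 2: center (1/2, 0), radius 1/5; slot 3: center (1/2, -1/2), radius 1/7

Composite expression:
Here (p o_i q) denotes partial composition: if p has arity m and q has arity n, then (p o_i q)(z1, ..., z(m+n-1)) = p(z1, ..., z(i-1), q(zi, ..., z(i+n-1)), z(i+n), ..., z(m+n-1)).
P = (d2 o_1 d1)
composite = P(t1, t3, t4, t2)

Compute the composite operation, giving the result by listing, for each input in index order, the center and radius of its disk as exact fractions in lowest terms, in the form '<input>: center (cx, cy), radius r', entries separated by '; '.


t1: center (9/20, 3/5), radius 1/60; t2: center (1/2, -1/2), radius 1/7; t3: center (9/20, 9/20), radius 1/45; t4: center (1/2, 0), radius 1/5

Each t-disk chains the slot maps above it in d2; radii multiply.
tracing t1 down its 2-map path: center (9/20, 3/5), radius 1/60
tracing t3 down its 2-map path: center (9/20, 9/20), radius 1/45
tracing t4 down its 1-map path: center (1/2, 0), radius 1/5
tracing t2 down its 1-map path: center (1/2, -1/2), radius 1/7


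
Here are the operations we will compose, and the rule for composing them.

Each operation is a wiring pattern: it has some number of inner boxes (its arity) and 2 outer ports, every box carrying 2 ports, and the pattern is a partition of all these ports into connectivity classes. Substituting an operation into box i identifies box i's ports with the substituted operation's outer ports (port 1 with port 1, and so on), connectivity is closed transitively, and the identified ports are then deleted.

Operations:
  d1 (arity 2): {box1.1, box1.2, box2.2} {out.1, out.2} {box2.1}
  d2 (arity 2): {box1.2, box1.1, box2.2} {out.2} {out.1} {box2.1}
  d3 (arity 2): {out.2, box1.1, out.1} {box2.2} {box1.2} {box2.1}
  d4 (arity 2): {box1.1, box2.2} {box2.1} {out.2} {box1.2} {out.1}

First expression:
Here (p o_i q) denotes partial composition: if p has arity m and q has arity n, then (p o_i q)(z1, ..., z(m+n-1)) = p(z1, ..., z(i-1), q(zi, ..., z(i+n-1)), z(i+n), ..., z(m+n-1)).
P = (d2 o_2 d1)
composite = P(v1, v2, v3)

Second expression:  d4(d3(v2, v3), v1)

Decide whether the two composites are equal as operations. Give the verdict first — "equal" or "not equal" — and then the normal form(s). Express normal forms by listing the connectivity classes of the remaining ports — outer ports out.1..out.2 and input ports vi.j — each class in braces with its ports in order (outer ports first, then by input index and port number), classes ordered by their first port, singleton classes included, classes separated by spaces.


not equal; first: {out.1} {out.2} {v1.1, v1.2} {v2.1, v2.2, v3.2} {v3.1}; second: {out.1} {out.2} {v1.1} {v1.2, v2.1} {v2.2} {v3.1} {v3.2}

Reducing the first expression gives {out.1} {out.2} {v1.1, v1.2} {v2.1, v2.2, v3.2} {v3.1}
Reducing the second expression gives {out.1} {out.2} {v1.1} {v1.2, v2.1} {v2.2} {v3.1} {v3.2}
No match — not equal.
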